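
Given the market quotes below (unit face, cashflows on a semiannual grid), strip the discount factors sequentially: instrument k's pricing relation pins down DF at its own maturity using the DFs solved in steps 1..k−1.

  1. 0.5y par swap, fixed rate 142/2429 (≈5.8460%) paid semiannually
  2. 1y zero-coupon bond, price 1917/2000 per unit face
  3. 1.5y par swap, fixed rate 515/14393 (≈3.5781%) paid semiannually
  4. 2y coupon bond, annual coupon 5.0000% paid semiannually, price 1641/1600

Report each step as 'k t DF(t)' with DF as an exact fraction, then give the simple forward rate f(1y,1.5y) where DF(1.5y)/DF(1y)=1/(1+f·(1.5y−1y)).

step 1 [0.5y] swap r/2=71/2429: DF=(1 − 71/2429·(0))/(1+71/2429) = 2429/2500 ≈ 0.971600
step 2 [1y] zero: DF = P = 1917/2000 ≈ 0.958500
step 3 [1.5y] swap r/2=515/28786: DF=(1 − 515/28786·(0.971600+0.958500))/(1+515/28786) = 1897/2000 ≈ 0.948500
step 4 [2y] bond c/2=1/40: DF=(1641/1600 − 1/40·(0.971600+0.958500+0.948500))/(1+1/40) = 1163/1250 ≈ 0.930400

1 1/2 2429/2500
2 1 1917/2000
3 3/2 1897/2000
4 2 1163/1250
f(1y,1.5y) = ((1917/2000)/(1897/2000) − 1)/(1/2) = 40/1897 ≈ 2.1086%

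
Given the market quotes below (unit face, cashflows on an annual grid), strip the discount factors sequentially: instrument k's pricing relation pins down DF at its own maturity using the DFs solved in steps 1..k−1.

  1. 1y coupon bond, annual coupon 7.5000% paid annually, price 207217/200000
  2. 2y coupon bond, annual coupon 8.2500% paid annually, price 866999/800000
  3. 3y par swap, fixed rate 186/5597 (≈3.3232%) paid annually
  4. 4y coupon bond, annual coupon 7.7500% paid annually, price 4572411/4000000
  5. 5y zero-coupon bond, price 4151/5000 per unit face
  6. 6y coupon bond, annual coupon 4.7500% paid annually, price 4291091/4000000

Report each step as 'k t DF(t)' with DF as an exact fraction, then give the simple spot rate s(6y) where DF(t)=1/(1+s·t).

1 1 4819/5000
2 2 9277/10000
3 3 907/1000
4 4 2149/2500
5 5 4151/5000
6 6 4103/5000
s(6y) = (1/(4103/5000) − 1)/(6) = 299/8206 ≈ 3.6437%

step 1 [1y] bond c/1=3/40: DF=(207217/200000 − 3/40·(0))/(1+3/40) = 4819/5000 ≈ 0.963800
step 2 [2y] bond c/1=33/400: DF=(866999/800000 − 33/400·(0.963800))/(1+33/400) = 9277/10000 ≈ 0.927700
step 3 [3y] swap r/1=186/5597: DF=(1 − 186/5597·(0.963800+0.927700))/(1+186/5597) = 907/1000 ≈ 0.907000
step 4 [4y] bond c/1=31/400: DF=(4572411/4000000 − 31/400·(0.963800+0.927700+0.907000))/(1+31/400) = 2149/2500 ≈ 0.859600
step 5 [5y] zero: DF = P = 4151/5000 ≈ 0.830200
step 6 [6y] bond c/1=19/400: DF=(4291091/4000000 − 19/400·(0.963800+0.927700+0.907000+0.859600+0.830200))/(1+19/400) = 4103/5000 ≈ 0.820600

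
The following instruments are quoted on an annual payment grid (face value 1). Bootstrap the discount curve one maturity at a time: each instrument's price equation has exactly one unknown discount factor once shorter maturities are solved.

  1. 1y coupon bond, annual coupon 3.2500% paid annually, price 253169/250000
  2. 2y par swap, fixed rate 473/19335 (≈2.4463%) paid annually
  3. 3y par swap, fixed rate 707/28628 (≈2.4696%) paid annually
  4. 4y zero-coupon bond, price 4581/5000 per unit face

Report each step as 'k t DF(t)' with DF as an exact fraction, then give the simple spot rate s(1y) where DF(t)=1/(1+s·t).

1 1 613/625
2 2 9527/10000
3 3 9293/10000
4 4 4581/5000
s(1y) = (1/(613/625) − 1)/(1) = 12/613 ≈ 1.9576%

step 1 [1y] bond c/1=13/400: DF=(253169/250000 − 13/400·(0))/(1+13/400) = 613/625 ≈ 0.980800
step 2 [2y] swap r/1=473/19335: DF=(1 − 473/19335·(0.980800))/(1+473/19335) = 9527/10000 ≈ 0.952700
step 3 [3y] swap r/1=707/28628: DF=(1 − 707/28628·(0.980800+0.952700))/(1+707/28628) = 9293/10000 ≈ 0.929300
step 4 [4y] zero: DF = P = 4581/5000 ≈ 0.916200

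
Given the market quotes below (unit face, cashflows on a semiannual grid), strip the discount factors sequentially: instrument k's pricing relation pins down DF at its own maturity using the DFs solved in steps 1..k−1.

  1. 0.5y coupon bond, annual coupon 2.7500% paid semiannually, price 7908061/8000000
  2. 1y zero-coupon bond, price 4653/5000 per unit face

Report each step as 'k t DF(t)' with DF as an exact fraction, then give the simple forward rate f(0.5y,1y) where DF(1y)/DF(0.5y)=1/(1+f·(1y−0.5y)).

1 1/2 9751/10000
2 1 4653/5000
f(0.5y,1y) = ((9751/10000)/(4653/5000) − 1)/(1/2) = 445/4653 ≈ 9.5637%

step 1 [0.5y] bond c/2=11/800: DF=(7908061/8000000 − 11/800·(0))/(1+11/800) = 9751/10000 ≈ 0.975100
step 2 [1y] zero: DF = P = 4653/5000 ≈ 0.930600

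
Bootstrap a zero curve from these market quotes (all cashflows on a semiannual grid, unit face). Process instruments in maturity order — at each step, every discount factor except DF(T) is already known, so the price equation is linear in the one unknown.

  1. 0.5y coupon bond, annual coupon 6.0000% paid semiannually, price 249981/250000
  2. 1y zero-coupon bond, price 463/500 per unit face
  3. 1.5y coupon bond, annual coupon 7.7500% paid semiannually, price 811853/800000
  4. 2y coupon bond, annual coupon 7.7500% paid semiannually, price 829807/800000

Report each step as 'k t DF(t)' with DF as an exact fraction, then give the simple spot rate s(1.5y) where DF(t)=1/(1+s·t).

1 1/2 2427/2500
2 1 463/500
3 3/2 4531/5000
4 2 447/500
s(1.5y) = (1/(4531/5000) − 1)/(3/2) = 938/13593 ≈ 6.9006%

step 1 [0.5y] bond c/2=3/100: DF=(249981/250000 − 3/100·(0))/(1+3/100) = 2427/2500 ≈ 0.970800
step 2 [1y] zero: DF = P = 463/500 ≈ 0.926000
step 3 [1.5y] bond c/2=31/800: DF=(811853/800000 − 31/800·(0.970800+0.926000))/(1+31/800) = 4531/5000 ≈ 0.906200
step 4 [2y] bond c/2=31/800: DF=(829807/800000 − 31/800·(0.970800+0.926000+0.906200))/(1+31/800) = 447/500 ≈ 0.894000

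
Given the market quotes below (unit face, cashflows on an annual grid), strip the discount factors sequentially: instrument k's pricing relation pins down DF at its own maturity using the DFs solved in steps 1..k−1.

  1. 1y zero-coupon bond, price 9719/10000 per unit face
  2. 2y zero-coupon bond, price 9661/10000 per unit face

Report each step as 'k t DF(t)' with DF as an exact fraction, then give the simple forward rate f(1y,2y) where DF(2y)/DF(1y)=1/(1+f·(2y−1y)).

step 1 [1y] zero: DF = P = 9719/10000 ≈ 0.971900
step 2 [2y] zero: DF = P = 9661/10000 ≈ 0.966100

1 1 9719/10000
2 2 9661/10000
f(1y,2y) = ((9719/10000)/(9661/10000) − 1)/(1) = 58/9661 ≈ 0.6004%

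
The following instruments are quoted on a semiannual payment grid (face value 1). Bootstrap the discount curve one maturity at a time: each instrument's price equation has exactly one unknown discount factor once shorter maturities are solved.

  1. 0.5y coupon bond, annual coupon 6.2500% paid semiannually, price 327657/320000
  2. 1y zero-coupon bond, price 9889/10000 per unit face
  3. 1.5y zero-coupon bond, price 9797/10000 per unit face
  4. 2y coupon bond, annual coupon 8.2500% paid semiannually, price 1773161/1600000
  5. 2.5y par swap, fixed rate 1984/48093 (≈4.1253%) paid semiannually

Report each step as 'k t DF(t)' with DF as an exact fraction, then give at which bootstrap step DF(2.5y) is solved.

step 1 [0.5y] bond c/2=1/32: DF=(327657/320000 − 1/32·(0))/(1+1/32) = 9929/10000 ≈ 0.992900
step 2 [1y] zero: DF = P = 9889/10000 ≈ 0.988900
step 3 [1.5y] zero: DF = P = 9797/10000 ≈ 0.979700
step 4 [2y] bond c/2=33/800: DF=(1773161/1600000 − 33/800·(0.992900+0.988900+0.979700))/(1+33/800) = 947/1000 ≈ 0.947000
step 5 [2.5y] swap r/2=992/48093: DF=(1 − 992/48093·(0.992900+0.988900+0.979700+0.947000))/(1+992/48093) = 563/625 ≈ 0.900800

1 1/2 9929/10000
2 1 9889/10000
3 3/2 9797/10000
4 2 947/1000
5 5/2 563/625
DF(2.5y) is solved at step 5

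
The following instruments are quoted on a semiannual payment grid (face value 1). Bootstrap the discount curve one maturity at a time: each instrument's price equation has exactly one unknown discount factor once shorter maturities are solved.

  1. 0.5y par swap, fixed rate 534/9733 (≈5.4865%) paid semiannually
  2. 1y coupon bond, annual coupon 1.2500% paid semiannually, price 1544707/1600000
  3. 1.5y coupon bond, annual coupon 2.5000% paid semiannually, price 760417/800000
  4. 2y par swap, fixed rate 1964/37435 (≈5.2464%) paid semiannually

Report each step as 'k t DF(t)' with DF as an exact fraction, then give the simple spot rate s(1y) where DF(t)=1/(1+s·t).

1 1/2 9733/10000
2 1 4767/5000
3 3/2 183/200
4 2 4509/5000
s(1y) = (1/(4767/5000) − 1)/(1) = 233/4767 ≈ 4.8878%

step 1 [0.5y] swap r/2=267/9733: DF=(1 − 267/9733·(0))/(1+267/9733) = 9733/10000 ≈ 0.973300
step 2 [1y] bond c/2=1/160: DF=(1544707/1600000 − 1/160·(0.973300))/(1+1/160) = 4767/5000 ≈ 0.953400
step 3 [1.5y] bond c/2=1/80: DF=(760417/800000 − 1/80·(0.973300+0.953400))/(1+1/80) = 183/200 ≈ 0.915000
step 4 [2y] swap r/2=982/37435: DF=(1 − 982/37435·(0.973300+0.953400+0.915000))/(1+982/37435) = 4509/5000 ≈ 0.901800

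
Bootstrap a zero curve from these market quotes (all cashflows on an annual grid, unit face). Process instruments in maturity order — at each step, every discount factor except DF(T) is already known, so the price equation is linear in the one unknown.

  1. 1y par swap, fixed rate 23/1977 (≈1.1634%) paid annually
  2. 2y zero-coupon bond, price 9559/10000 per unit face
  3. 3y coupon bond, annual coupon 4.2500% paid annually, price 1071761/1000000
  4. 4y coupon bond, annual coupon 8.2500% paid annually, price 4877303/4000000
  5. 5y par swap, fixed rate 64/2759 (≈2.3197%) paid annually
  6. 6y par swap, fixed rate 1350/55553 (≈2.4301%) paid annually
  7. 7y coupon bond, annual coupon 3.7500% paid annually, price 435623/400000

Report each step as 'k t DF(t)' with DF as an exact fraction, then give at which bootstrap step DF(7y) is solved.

1 1 1977/2000
2 2 9559/10000
3 3 593/625
4 4 9059/10000
5 5 557/625
6 6 173/200
7 7 8489/10000
DF(7y) is solved at step 7

step 1 [1y] swap r/1=23/1977: DF=(1 − 23/1977·(0))/(1+23/1977) = 1977/2000 ≈ 0.988500
step 2 [2y] zero: DF = P = 9559/10000 ≈ 0.955900
step 3 [3y] bond c/1=17/400: DF=(1071761/1000000 − 17/400·(0.988500+0.955900))/(1+17/400) = 593/625 ≈ 0.948800
step 4 [4y] bond c/1=33/400: DF=(4877303/4000000 − 33/400·(0.988500+0.955900+0.948800))/(1+33/400) = 9059/10000 ≈ 0.905900
step 5 [5y] swap r/1=64/2759: DF=(1 − 64/2759·(0.988500+0.955900+0.948800+0.905900))/(1+64/2759) = 557/625 ≈ 0.891200
step 6 [6y] swap r/1=1350/55553: DF=(1 − 1350/55553·(0.988500+0.955900+0.948800+0.905900+0.891200))/(1+1350/55553) = 173/200 ≈ 0.865000
step 7 [7y] bond c/1=3/80: DF=(435623/400000 − 3/80·(0.988500+0.955900+0.948800+0.905900+0.891200+0.865000))/(1+3/80) = 8489/10000 ≈ 0.848900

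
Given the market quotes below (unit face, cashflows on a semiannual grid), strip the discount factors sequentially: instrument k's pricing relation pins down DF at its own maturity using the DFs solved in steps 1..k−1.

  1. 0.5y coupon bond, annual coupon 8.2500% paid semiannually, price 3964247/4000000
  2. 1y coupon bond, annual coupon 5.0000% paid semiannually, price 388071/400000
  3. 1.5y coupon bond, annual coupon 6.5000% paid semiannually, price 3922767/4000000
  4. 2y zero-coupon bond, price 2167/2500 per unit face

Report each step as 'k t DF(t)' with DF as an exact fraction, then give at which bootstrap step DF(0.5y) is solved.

step 1 [0.5y] bond c/2=33/800: DF=(3964247/4000000 − 33/800·(0))/(1+33/800) = 4759/5000 ≈ 0.951800
step 2 [1y] bond c/2=1/40: DF=(388071/400000 − 1/40·(0.951800))/(1+1/40) = 9233/10000 ≈ 0.923300
step 3 [1.5y] bond c/2=13/400: DF=(3922767/4000000 − 13/400·(0.951800+0.923300))/(1+13/400) = 2227/2500 ≈ 0.890800
step 4 [2y] zero: DF = P = 2167/2500 ≈ 0.866800

1 1/2 4759/5000
2 1 9233/10000
3 3/2 2227/2500
4 2 2167/2500
DF(0.5y) is solved at step 1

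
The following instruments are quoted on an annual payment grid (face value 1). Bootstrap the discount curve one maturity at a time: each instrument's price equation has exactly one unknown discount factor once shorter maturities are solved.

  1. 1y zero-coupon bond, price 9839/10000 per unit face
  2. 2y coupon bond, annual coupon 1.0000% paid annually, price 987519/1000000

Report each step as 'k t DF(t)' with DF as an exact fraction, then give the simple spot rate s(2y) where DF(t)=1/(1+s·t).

step 1 [1y] zero: DF = P = 9839/10000 ≈ 0.983900
step 2 [2y] bond c/1=1/100: DF=(987519/1000000 − 1/100·(0.983900))/(1+1/100) = 121/125 ≈ 0.968000

1 1 9839/10000
2 2 121/125
s(2y) = (1/(121/125) − 1)/(2) = 2/121 ≈ 1.6529%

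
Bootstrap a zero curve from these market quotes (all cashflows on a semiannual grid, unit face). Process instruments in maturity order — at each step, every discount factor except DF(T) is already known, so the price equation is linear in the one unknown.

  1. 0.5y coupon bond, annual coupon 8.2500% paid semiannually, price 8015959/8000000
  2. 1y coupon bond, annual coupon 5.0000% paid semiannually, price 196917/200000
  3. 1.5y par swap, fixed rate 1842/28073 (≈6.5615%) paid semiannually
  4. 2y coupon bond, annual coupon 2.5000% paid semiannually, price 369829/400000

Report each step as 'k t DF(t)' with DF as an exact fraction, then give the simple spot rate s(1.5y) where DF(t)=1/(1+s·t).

1 1/2 9623/10000
2 1 9371/10000
3 3/2 9079/10000
4 2 1757/2000
s(1.5y) = (1/(9079/10000) − 1)/(3/2) = 614/9079 ≈ 6.7629%

step 1 [0.5y] bond c/2=33/800: DF=(8015959/8000000 − 33/800·(0))/(1+33/800) = 9623/10000 ≈ 0.962300
step 2 [1y] bond c/2=1/40: DF=(196917/200000 − 1/40·(0.962300))/(1+1/40) = 9371/10000 ≈ 0.937100
step 3 [1.5y] swap r/2=921/28073: DF=(1 − 921/28073·(0.962300+0.937100))/(1+921/28073) = 9079/10000 ≈ 0.907900
step 4 [2y] bond c/2=1/80: DF=(369829/400000 − 1/80·(0.962300+0.937100+0.907900))/(1+1/80) = 1757/2000 ≈ 0.878500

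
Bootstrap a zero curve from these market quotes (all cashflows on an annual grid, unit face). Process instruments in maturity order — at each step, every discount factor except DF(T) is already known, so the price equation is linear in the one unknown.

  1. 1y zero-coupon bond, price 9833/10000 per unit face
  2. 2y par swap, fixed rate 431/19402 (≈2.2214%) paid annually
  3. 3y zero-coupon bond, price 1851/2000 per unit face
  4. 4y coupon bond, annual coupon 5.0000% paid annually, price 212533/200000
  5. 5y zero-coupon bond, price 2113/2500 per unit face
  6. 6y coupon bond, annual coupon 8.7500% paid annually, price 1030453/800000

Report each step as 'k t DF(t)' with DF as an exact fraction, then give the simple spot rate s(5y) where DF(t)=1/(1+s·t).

step 1 [1y] zero: DF = P = 9833/10000 ≈ 0.983300
step 2 [2y] swap r/1=431/19402: DF=(1 − 431/19402·(0.983300))/(1+431/19402) = 9569/10000 ≈ 0.956900
step 3 [3y] zero: DF = P = 1851/2000 ≈ 0.925500
step 4 [4y] bond c/1=1/20: DF=(212533/200000 − 1/20·(0.983300+0.956900+0.925500))/(1+1/20) = 2189/2500 ≈ 0.875600
step 5 [5y] zero: DF = P = 2113/2500 ≈ 0.845200
step 6 [6y] bond c/1=7/80: DF=(1030453/800000 − 7/80·(0.983300+0.956900+0.925500+0.875600+0.845200))/(1+7/80) = 4077/5000 ≈ 0.815400

1 1 9833/10000
2 2 9569/10000
3 3 1851/2000
4 4 2189/2500
5 5 2113/2500
6 6 4077/5000
s(5y) = (1/(2113/2500) − 1)/(5) = 387/10565 ≈ 3.6630%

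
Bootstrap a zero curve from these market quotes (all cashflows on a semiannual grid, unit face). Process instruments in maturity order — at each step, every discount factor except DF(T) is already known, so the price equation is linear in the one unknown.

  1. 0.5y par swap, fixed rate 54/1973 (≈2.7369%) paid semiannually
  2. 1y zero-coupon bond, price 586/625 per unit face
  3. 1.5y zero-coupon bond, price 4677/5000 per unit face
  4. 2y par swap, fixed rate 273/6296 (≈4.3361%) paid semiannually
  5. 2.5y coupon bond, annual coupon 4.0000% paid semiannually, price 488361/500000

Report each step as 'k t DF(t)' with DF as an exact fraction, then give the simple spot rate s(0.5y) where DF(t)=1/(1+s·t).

1 1/2 1973/2000
2 1 586/625
3 3/2 4677/5000
4 2 9181/10000
5 5/2 1767/2000
s(0.5y) = (1/(1973/2000) − 1)/(1/2) = 54/1973 ≈ 2.7369%

step 1 [0.5y] swap r/2=27/1973: DF=(1 − 27/1973·(0))/(1+27/1973) = 1973/2000 ≈ 0.986500
step 2 [1y] zero: DF = P = 586/625 ≈ 0.937600
step 3 [1.5y] zero: DF = P = 4677/5000 ≈ 0.935400
step 4 [2y] swap r/2=273/12592: DF=(1 − 273/12592·(0.986500+0.937600+0.935400))/(1+273/12592) = 9181/10000 ≈ 0.918100
step 5 [2.5y] bond c/2=1/50: DF=(488361/500000 − 1/50·(0.986500+0.937600+0.935400+0.918100))/(1+1/50) = 1767/2000 ≈ 0.883500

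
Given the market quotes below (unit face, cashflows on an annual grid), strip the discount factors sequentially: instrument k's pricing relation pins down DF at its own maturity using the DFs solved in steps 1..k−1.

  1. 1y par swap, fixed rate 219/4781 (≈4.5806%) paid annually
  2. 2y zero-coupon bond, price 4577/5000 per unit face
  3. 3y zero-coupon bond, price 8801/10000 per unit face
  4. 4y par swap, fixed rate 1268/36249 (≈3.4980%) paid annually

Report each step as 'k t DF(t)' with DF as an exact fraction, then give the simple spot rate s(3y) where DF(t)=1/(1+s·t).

1 1 4781/5000
2 2 4577/5000
3 3 8801/10000
4 4 2183/2500
s(3y) = (1/(8801/10000) − 1)/(3) = 1199/26403 ≈ 4.5412%

step 1 [1y] swap r/1=219/4781: DF=(1 − 219/4781·(0))/(1+219/4781) = 4781/5000 ≈ 0.956200
step 2 [2y] zero: DF = P = 4577/5000 ≈ 0.915400
step 3 [3y] zero: DF = P = 8801/10000 ≈ 0.880100
step 4 [4y] swap r/1=1268/36249: DF=(1 − 1268/36249·(0.956200+0.915400+0.880100))/(1+1268/36249) = 2183/2500 ≈ 0.873200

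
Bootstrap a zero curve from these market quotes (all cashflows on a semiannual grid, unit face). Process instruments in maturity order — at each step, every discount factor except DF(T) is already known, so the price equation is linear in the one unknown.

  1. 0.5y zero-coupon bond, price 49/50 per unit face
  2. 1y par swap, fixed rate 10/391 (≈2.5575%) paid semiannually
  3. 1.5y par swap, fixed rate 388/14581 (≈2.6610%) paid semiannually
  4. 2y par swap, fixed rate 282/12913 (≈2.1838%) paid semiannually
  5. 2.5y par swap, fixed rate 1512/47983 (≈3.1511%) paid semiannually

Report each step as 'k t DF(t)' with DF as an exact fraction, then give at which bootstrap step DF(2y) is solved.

1 1/2 49/50
2 1 39/40
3 3/2 2403/2500
4 2 9577/10000
5 5/2 2311/2500
DF(2y) is solved at step 4

step 1 [0.5y] zero: DF = P = 49/50 ≈ 0.980000
step 2 [1y] swap r/2=5/391: DF=(1 − 5/391·(0.980000))/(1+5/391) = 39/40 ≈ 0.975000
step 3 [1.5y] swap r/2=194/14581: DF=(1 − 194/14581·(0.980000+0.975000))/(1+194/14581) = 2403/2500 ≈ 0.961200
step 4 [2y] swap r/2=141/12913: DF=(1 − 141/12913·(0.980000+0.975000+0.961200))/(1+141/12913) = 9577/10000 ≈ 0.957700
step 5 [2.5y] swap r/2=756/47983: DF=(1 − 756/47983·(0.980000+0.975000+0.961200+0.957700))/(1+756/47983) = 2311/2500 ≈ 0.924400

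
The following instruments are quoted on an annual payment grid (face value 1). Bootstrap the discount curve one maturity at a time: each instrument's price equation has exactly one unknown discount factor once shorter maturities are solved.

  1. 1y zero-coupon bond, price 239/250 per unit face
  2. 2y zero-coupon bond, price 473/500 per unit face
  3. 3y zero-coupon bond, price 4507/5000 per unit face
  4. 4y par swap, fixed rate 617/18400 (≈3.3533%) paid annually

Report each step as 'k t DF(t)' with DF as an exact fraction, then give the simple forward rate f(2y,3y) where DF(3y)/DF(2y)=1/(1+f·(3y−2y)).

1 1 239/250
2 2 473/500
3 3 4507/5000
4 4 4383/5000
f(2y,3y) = ((473/500)/(4507/5000) − 1)/(1) = 223/4507 ≈ 4.9479%

step 1 [1y] zero: DF = P = 239/250 ≈ 0.956000
step 2 [2y] zero: DF = P = 473/500 ≈ 0.946000
step 3 [3y] zero: DF = P = 4507/5000 ≈ 0.901400
step 4 [4y] swap r/1=617/18400: DF=(1 − 617/18400·(0.956000+0.946000+0.901400))/(1+617/18400) = 4383/5000 ≈ 0.876600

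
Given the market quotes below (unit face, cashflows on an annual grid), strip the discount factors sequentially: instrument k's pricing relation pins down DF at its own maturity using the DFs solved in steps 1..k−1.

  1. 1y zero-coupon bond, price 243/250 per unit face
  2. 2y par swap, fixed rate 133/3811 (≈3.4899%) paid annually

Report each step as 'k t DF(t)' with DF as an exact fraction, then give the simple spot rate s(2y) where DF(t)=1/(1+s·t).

step 1 [1y] zero: DF = P = 243/250 ≈ 0.972000
step 2 [2y] swap r/1=133/3811: DF=(1 − 133/3811·(0.972000))/(1+133/3811) = 1867/2000 ≈ 0.933500

1 1 243/250
2 2 1867/2000
s(2y) = (1/(1867/2000) − 1)/(2) = 133/3734 ≈ 3.5619%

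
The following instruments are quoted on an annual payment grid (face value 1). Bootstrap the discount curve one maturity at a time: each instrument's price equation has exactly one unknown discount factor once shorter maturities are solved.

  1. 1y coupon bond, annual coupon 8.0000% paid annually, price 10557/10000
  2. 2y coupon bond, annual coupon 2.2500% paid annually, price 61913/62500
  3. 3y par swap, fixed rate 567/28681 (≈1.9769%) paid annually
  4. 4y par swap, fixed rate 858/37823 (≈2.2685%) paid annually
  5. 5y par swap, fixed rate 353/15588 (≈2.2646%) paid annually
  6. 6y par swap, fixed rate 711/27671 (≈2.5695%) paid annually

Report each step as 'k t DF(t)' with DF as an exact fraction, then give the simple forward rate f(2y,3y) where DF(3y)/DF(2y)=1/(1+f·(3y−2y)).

step 1 [1y] bond c/1=2/25: DF=(10557/10000 − 2/25·(0))/(1+2/25) = 391/400 ≈ 0.977500
step 2 [2y] bond c/1=9/400: DF=(61913/62500 − 9/400·(0.977500))/(1+9/400) = 9473/10000 ≈ 0.947300
step 3 [3y] swap r/1=567/28681: DF=(1 − 567/28681·(0.977500+0.947300))/(1+567/28681) = 9433/10000 ≈ 0.943300
step 4 [4y] swap r/1=858/37823: DF=(1 − 858/37823·(0.977500+0.947300+0.943300))/(1+858/37823) = 4571/5000 ≈ 0.914200
step 5 [5y] swap r/1=353/15588: DF=(1 − 353/15588·(0.977500+0.947300+0.943300+0.914200))/(1+353/15588) = 8941/10000 ≈ 0.894100
step 6 [6y] swap r/1=711/27671: DF=(1 − 711/27671·(0.977500+0.947300+0.943300+0.914200+0.894100))/(1+711/27671) = 4289/5000 ≈ 0.857800

1 1 391/400
2 2 9473/10000
3 3 9433/10000
4 4 4571/5000
5 5 8941/10000
6 6 4289/5000
f(2y,3y) = ((9473/10000)/(9433/10000) − 1)/(1) = 40/9433 ≈ 0.4240%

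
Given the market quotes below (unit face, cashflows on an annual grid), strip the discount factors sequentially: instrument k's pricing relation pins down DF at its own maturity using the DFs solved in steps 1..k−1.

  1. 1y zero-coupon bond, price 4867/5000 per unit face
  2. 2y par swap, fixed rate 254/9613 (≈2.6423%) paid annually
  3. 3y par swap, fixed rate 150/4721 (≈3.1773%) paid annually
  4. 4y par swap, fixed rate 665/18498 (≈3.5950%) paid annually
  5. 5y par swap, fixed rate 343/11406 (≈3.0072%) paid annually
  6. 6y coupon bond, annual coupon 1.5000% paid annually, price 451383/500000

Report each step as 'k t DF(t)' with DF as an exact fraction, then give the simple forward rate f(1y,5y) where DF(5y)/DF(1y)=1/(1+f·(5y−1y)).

step 1 [1y] zero: DF = P = 4867/5000 ≈ 0.973400
step 2 [2y] swap r/1=254/9613: DF=(1 − 254/9613·(0.973400))/(1+254/9613) = 2373/2500 ≈ 0.949200
step 3 [3y] swap r/1=150/4721: DF=(1 − 150/4721·(0.973400+0.949200))/(1+150/4721) = 91/100 ≈ 0.910000
step 4 [4y] swap r/1=665/18498: DF=(1 − 665/18498·(0.973400+0.949200+0.910000))/(1+665/18498) = 867/1000 ≈ 0.867000
step 5 [5y] swap r/1=343/11406: DF=(1 − 343/11406·(0.973400+0.949200+0.910000+0.867000))/(1+343/11406) = 2157/2500 ≈ 0.862800
step 6 [6y] bond c/1=3/200: DF=(451383/500000 − 3/200·(0.973400+0.949200+0.910000+0.867000+0.862800))/(1+3/200) = 411/500 ≈ 0.822000

1 1 4867/5000
2 2 2373/2500
3 3 91/100
4 4 867/1000
5 5 2157/2500
6 6 411/500
f(1y,5y) = ((4867/5000)/(2157/2500) − 1)/(4) = 553/17256 ≈ 3.2047%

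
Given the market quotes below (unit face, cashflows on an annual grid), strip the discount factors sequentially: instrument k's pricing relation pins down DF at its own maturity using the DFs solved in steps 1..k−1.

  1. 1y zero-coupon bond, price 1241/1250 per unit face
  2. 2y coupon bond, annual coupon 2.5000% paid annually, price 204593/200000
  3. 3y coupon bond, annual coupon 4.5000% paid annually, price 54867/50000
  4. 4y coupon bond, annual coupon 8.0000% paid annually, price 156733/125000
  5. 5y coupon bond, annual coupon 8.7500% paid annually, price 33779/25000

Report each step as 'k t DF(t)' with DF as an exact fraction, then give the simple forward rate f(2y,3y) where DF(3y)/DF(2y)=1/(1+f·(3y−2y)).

step 1 [1y] zero: DF = P = 1241/1250 ≈ 0.992800
step 2 [2y] bond c/1=1/40: DF=(204593/200000 − 1/40·(0.992800))/(1+1/40) = 4869/5000 ≈ 0.973800
step 3 [3y] bond c/1=9/200: DF=(54867/50000 − 9/200·(0.992800+0.973800))/(1+9/200) = 4827/5000 ≈ 0.965400
step 4 [4y] bond c/1=2/25: DF=(156733/125000 − 2/25·(0.992800+0.973800+0.965400))/(1+2/25) = 4719/5000 ≈ 0.943800
step 5 [5y] bond c/1=7/80: DF=(33779/25000 − 7/80·(0.992800+0.973800+0.965400+0.943800))/(1+7/80) = 4653/5000 ≈ 0.930600

1 1 1241/1250
2 2 4869/5000
3 3 4827/5000
4 4 4719/5000
5 5 4653/5000
f(2y,3y) = ((4869/5000)/(4827/5000) − 1)/(1) = 14/1609 ≈ 0.8701%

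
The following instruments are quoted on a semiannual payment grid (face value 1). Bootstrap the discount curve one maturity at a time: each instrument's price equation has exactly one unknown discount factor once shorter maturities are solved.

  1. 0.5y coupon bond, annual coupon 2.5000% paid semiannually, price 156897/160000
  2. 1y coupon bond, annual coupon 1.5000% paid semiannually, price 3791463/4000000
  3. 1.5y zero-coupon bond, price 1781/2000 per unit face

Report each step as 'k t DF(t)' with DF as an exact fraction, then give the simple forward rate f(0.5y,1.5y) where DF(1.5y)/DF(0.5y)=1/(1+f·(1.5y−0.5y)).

1 1/2 1937/2000
2 1 1167/1250
3 3/2 1781/2000
f(0.5y,1.5y) = ((1937/2000)/(1781/2000) − 1)/(1) = 12/137 ≈ 8.7591%

step 1 [0.5y] bond c/2=1/80: DF=(156897/160000 − 1/80·(0))/(1+1/80) = 1937/2000 ≈ 0.968500
step 2 [1y] bond c/2=3/400: DF=(3791463/4000000 − 3/400·(0.968500))/(1+3/400) = 1167/1250 ≈ 0.933600
step 3 [1.5y] zero: DF = P = 1781/2000 ≈ 0.890500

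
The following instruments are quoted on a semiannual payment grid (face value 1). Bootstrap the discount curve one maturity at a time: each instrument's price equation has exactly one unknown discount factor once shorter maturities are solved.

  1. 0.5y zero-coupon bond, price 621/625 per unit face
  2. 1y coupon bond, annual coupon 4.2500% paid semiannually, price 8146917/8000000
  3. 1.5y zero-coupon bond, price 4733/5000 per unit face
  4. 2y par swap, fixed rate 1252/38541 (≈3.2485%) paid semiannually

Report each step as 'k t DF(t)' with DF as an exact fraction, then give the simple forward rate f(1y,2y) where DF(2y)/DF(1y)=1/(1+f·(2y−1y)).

step 1 [0.5y] zero: DF = P = 621/625 ≈ 0.993600
step 2 [1y] bond c/2=17/800: DF=(8146917/8000000 − 17/800·(0.993600))/(1+17/800) = 1953/2000 ≈ 0.976500
step 3 [1.5y] zero: DF = P = 4733/5000 ≈ 0.946600
step 4 [2y] swap r/2=626/38541: DF=(1 − 626/38541·(0.993600+0.976500+0.946600))/(1+626/38541) = 4687/5000 ≈ 0.937400

1 1/2 621/625
2 1 1953/2000
3 3/2 4733/5000
4 2 4687/5000
f(1y,2y) = ((1953/2000)/(4687/5000) − 1)/(1) = 391/9374 ≈ 4.1711%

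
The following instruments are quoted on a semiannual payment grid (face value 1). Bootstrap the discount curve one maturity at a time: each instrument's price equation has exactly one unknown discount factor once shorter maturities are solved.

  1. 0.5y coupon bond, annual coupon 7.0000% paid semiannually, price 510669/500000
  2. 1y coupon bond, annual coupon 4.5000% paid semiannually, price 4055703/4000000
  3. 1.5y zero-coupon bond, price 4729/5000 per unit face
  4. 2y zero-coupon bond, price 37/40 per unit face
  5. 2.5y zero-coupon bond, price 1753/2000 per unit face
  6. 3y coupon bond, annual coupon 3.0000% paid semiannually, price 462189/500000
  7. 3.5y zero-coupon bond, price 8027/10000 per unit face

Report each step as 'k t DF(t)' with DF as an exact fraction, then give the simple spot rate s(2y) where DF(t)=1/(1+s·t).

step 1 [0.5y] bond c/2=7/200: DF=(510669/500000 − 7/200·(0))/(1+7/200) = 2467/2500 ≈ 0.986800
step 2 [1y] bond c/2=9/400: DF=(4055703/4000000 − 9/400·(0.986800))/(1+9/400) = 9699/10000 ≈ 0.969900
step 3 [1.5y] zero: DF = P = 4729/5000 ≈ 0.945800
step 4 [2y] zero: DF = P = 37/40 ≈ 0.925000
step 5 [2.5y] zero: DF = P = 1753/2000 ≈ 0.876500
step 6 [3y] bond c/2=3/200: DF=(462189/500000 − 3/200·(0.986800+0.969900+0.945800+0.925000+0.876500))/(1+3/200) = 2103/2500 ≈ 0.841200
step 7 [3.5y] zero: DF = P = 8027/10000 ≈ 0.802700

1 1/2 2467/2500
2 1 9699/10000
3 3/2 4729/5000
4 2 37/40
5 5/2 1753/2000
6 3 2103/2500
7 7/2 8027/10000
s(2y) = (1/(37/40) − 1)/(2) = 3/74 ≈ 4.0541%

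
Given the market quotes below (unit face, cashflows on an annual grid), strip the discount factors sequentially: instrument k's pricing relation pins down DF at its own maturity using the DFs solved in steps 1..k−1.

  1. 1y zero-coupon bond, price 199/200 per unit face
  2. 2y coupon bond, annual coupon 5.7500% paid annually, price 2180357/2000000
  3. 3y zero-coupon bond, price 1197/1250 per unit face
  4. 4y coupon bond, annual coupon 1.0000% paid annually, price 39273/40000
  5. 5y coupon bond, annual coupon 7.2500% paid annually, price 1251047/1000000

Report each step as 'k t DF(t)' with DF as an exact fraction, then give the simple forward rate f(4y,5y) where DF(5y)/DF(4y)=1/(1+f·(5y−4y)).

1 1 199/200
2 2 1221/1250
3 3 1197/1250
4 4 9431/10000
5 5 9047/10000
f(4y,5y) = ((9431/10000)/(9047/10000) − 1)/(1) = 384/9047 ≈ 4.2445%

step 1 [1y] zero: DF = P = 199/200 ≈ 0.995000
step 2 [2y] bond c/1=23/400: DF=(2180357/2000000 − 23/400·(0.995000))/(1+23/400) = 1221/1250 ≈ 0.976800
step 3 [3y] zero: DF = P = 1197/1250 ≈ 0.957600
step 4 [4y] bond c/1=1/100: DF=(39273/40000 − 1/100·(0.995000+0.976800+0.957600))/(1+1/100) = 9431/10000 ≈ 0.943100
step 5 [5y] bond c/1=29/400: DF=(1251047/1000000 − 29/400·(0.995000+0.976800+0.957600+0.943100))/(1+29/400) = 9047/10000 ≈ 0.904700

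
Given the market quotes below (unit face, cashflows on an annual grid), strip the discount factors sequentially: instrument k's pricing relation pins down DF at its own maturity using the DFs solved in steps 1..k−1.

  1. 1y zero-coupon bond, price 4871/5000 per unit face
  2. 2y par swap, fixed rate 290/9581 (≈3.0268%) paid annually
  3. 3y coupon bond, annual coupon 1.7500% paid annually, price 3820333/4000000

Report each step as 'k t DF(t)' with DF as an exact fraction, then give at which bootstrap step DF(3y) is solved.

step 1 [1y] zero: DF = P = 4871/5000 ≈ 0.974200
step 2 [2y] swap r/1=290/9581: DF=(1 − 290/9581·(0.974200))/(1+290/9581) = 471/500 ≈ 0.942000
step 3 [3y] bond c/1=7/400: DF=(3820333/4000000 − 7/400·(0.974200+0.942000))/(1+7/400) = 9057/10000 ≈ 0.905700

1 1 4871/5000
2 2 471/500
3 3 9057/10000
DF(3y) is solved at step 3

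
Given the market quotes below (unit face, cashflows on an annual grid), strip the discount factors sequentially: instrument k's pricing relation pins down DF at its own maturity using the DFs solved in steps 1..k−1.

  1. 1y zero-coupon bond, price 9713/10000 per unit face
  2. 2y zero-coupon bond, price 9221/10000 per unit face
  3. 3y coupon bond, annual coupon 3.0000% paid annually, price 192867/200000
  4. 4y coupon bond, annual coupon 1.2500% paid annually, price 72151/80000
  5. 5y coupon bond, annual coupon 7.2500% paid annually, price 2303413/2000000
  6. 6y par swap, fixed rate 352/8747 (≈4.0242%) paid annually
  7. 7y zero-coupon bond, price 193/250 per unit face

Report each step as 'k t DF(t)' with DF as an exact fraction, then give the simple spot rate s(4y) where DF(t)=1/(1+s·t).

step 1 [1y] zero: DF = P = 9713/10000 ≈ 0.971300
step 2 [2y] zero: DF = P = 9221/10000 ≈ 0.922100
step 3 [3y] bond c/1=3/100: DF=(192867/200000 − 3/100·(0.971300+0.922100))/(1+3/100) = 8811/10000 ≈ 0.881100
step 4 [4y] bond c/1=1/80: DF=(72151/80000 − 1/80·(0.971300+0.922100+0.881100))/(1+1/80) = 1713/2000 ≈ 0.856500
step 5 [5y] bond c/1=29/400: DF=(2303413/2000000 − 29/400·(0.971300+0.922100+0.881100+0.856500))/(1+29/400) = 2071/2500 ≈ 0.828400
step 6 [6y] swap r/1=352/8747: DF=(1 − 352/8747·(0.971300+0.922100+0.881100+0.856500+0.828400))/(1+352/8747) = 493/625 ≈ 0.788800
step 7 [7y] zero: DF = P = 193/250 ≈ 0.772000

1 1 9713/10000
2 2 9221/10000
3 3 8811/10000
4 4 1713/2000
5 5 2071/2500
6 6 493/625
7 7 193/250
s(4y) = (1/(1713/2000) − 1)/(4) = 287/6852 ≈ 4.1886%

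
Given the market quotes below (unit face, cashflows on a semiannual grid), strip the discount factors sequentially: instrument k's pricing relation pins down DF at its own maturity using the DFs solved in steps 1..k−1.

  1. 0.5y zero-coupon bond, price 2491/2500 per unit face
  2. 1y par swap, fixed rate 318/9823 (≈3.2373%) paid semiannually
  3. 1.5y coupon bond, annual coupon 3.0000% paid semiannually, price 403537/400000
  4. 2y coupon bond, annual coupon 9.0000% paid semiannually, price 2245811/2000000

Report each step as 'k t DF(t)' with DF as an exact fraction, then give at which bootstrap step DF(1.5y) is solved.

1 1/2 2491/2500
2 1 4841/5000
3 3/2 9649/10000
4 2 2371/2500
DF(1.5y) is solved at step 3

step 1 [0.5y] zero: DF = P = 2491/2500 ≈ 0.996400
step 2 [1y] swap r/2=159/9823: DF=(1 − 159/9823·(0.996400))/(1+159/9823) = 4841/5000 ≈ 0.968200
step 3 [1.5y] bond c/2=3/200: DF=(403537/400000 − 3/200·(0.996400+0.968200))/(1+3/200) = 9649/10000 ≈ 0.964900
step 4 [2y] bond c/2=9/200: DF=(2245811/2000000 − 9/200·(0.996400+0.968200+0.964900))/(1+9/200) = 2371/2500 ≈ 0.948400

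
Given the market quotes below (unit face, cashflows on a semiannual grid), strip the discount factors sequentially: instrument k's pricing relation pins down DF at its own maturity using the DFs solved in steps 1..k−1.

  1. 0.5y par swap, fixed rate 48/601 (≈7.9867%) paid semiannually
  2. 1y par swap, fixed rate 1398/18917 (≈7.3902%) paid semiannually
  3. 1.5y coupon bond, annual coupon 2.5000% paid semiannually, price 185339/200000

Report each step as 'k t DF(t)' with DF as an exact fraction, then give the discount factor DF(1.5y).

1 1/2 601/625
2 1 9301/10000
3 3/2 8919/10000
DF(1.5y) = 8919/10000 ≈ 0.891900

step 1 [0.5y] swap r/2=24/601: DF=(1 − 24/601·(0))/(1+24/601) = 601/625 ≈ 0.961600
step 2 [1y] swap r/2=699/18917: DF=(1 − 699/18917·(0.961600))/(1+699/18917) = 9301/10000 ≈ 0.930100
step 3 [1.5y] bond c/2=1/80: DF=(185339/200000 − 1/80·(0.961600+0.930100))/(1+1/80) = 8919/10000 ≈ 0.891900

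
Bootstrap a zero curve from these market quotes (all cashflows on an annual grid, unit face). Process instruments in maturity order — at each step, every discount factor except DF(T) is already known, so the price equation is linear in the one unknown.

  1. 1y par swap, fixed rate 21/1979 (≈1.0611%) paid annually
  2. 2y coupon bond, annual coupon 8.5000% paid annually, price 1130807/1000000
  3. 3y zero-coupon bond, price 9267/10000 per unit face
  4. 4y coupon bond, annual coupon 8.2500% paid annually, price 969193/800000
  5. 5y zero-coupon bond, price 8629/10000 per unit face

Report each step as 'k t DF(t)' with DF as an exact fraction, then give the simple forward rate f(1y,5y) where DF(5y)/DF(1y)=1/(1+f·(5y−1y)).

step 1 [1y] swap r/1=21/1979: DF=(1 − 21/1979·(0))/(1+21/1979) = 1979/2000 ≈ 0.989500
step 2 [2y] bond c/1=17/200: DF=(1130807/1000000 − 17/200·(0.989500))/(1+17/200) = 9647/10000 ≈ 0.964700
step 3 [3y] zero: DF = P = 9267/10000 ≈ 0.926700
step 4 [4y] bond c/1=33/400: DF=(969193/800000 − 33/400·(0.989500+0.964700+0.926700))/(1+33/400) = 2249/2500 ≈ 0.899600
step 5 [5y] zero: DF = P = 8629/10000 ≈ 0.862900

1 1 1979/2000
2 2 9647/10000
3 3 9267/10000
4 4 2249/2500
5 5 8629/10000
f(1y,5y) = ((1979/2000)/(8629/10000) − 1)/(4) = 633/17258 ≈ 3.6679%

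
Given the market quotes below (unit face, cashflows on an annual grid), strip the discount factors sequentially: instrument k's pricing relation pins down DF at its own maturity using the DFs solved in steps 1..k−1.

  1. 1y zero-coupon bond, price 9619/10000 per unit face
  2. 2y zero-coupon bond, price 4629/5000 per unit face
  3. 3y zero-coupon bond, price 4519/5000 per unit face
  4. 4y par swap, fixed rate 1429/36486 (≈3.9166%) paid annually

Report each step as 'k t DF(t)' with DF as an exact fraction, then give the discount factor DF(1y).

1 1 9619/10000
2 2 4629/5000
3 3 4519/5000
4 4 8571/10000
DF(1y) = 9619/10000 ≈ 0.961900

step 1 [1y] zero: DF = P = 9619/10000 ≈ 0.961900
step 2 [2y] zero: DF = P = 4629/5000 ≈ 0.925800
step 3 [3y] zero: DF = P = 4519/5000 ≈ 0.903800
step 4 [4y] swap r/1=1429/36486: DF=(1 − 1429/36486·(0.961900+0.925800+0.903800))/(1+1429/36486) = 8571/10000 ≈ 0.857100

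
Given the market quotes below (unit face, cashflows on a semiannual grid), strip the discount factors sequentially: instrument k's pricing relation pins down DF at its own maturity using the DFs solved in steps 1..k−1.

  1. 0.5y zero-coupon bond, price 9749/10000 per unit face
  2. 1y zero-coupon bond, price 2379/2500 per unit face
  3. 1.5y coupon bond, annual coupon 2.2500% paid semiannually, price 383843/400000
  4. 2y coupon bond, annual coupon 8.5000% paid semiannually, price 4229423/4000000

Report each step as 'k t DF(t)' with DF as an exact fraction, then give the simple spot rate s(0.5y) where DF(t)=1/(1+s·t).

step 1 [0.5y] zero: DF = P = 9749/10000 ≈ 0.974900
step 2 [1y] zero: DF = P = 2379/2500 ≈ 0.951600
step 3 [1.5y] bond c/2=9/800: DF=(383843/400000 − 9/800·(0.974900+0.951600))/(1+9/800) = 371/400 ≈ 0.927500
step 4 [2y] bond c/2=17/400: DF=(4229423/4000000 − 17/400·(0.974900+0.951600+0.927500))/(1+17/400) = 8979/10000 ≈ 0.897900

1 1/2 9749/10000
2 1 2379/2500
3 3/2 371/400
4 2 8979/10000
s(0.5y) = (1/(9749/10000) − 1)/(1/2) = 502/9749 ≈ 5.1492%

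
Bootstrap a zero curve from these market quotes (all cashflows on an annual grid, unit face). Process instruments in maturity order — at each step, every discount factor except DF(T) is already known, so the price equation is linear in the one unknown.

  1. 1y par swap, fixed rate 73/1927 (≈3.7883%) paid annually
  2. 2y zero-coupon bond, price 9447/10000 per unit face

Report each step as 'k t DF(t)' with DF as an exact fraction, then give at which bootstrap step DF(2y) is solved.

step 1 [1y] swap r/1=73/1927: DF=(1 − 73/1927·(0))/(1+73/1927) = 1927/2000 ≈ 0.963500
step 2 [2y] zero: DF = P = 9447/10000 ≈ 0.944700

1 1 1927/2000
2 2 9447/10000
DF(2y) is solved at step 2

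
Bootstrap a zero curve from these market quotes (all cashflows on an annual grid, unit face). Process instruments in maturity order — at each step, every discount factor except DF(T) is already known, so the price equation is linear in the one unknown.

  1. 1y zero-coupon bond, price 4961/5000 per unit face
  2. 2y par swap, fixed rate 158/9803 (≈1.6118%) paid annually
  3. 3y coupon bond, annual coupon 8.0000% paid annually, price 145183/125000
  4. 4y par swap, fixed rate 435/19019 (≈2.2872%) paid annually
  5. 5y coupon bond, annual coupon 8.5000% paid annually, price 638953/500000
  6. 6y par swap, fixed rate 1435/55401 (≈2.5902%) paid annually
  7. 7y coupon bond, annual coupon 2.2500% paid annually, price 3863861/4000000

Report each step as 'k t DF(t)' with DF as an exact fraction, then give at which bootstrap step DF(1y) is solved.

1 1 4961/5000
2 2 2421/2500
3 3 4651/5000
4 4 913/1000
5 5 4399/5000
6 6 1713/2000
7 7 2057/2500
DF(1y) is solved at step 1

step 1 [1y] zero: DF = P = 4961/5000 ≈ 0.992200
step 2 [2y] swap r/1=158/9803: DF=(1 − 158/9803·(0.992200))/(1+158/9803) = 2421/2500 ≈ 0.968400
step 3 [3y] bond c/1=2/25: DF=(145183/125000 − 2/25·(0.992200+0.968400))/(1+2/25) = 4651/5000 ≈ 0.930200
step 4 [4y] swap r/1=435/19019: DF=(1 − 435/19019·(0.992200+0.968400+0.930200))/(1+435/19019) = 913/1000 ≈ 0.913000
step 5 [5y] bond c/1=17/200: DF=(638953/500000 − 17/200·(0.992200+0.968400+0.930200+0.913000))/(1+17/200) = 4399/5000 ≈ 0.879800
step 6 [6y] swap r/1=1435/55401: DF=(1 − 1435/55401·(0.992200+0.968400+0.930200+0.913000+0.879800))/(1+1435/55401) = 1713/2000 ≈ 0.856500
step 7 [7y] bond c/1=9/400: DF=(3863861/4000000 − 9/400·(0.992200+0.968400+0.930200+0.913000+0.879800+0.856500))/(1+9/400) = 2057/2500 ≈ 0.822800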